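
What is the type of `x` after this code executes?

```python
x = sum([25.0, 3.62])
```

sum() of floats returns float

float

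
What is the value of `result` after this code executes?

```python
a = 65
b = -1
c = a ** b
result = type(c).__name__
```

a is int; b is int; c is float; result = 'float'

'float'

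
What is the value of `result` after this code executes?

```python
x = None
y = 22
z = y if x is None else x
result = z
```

x = None; y = 22; z = 22; result = 22

22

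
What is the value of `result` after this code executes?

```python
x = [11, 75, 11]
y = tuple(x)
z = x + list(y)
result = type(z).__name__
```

x is list; y is tuple; z is list; result = 'list'

'list'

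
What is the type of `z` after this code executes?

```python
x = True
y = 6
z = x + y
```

bool + int = int (bool is subclass of int)

int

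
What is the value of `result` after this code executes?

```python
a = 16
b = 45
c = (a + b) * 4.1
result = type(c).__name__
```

a is int; b is int; c is float; result = 'float'

'float'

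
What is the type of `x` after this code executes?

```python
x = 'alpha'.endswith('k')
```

str.endswith() returns bool

bool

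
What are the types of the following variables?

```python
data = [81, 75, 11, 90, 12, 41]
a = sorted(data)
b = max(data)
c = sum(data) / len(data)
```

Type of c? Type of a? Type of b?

int / int = float; sorted() returns list; max of ints returns int

float, list, int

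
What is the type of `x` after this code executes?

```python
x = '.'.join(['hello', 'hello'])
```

str.join() returns str

str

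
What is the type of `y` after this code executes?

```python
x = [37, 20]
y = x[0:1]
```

Slicing a list returns a list

list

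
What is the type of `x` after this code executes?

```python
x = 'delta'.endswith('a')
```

str.endswith() returns bool

bool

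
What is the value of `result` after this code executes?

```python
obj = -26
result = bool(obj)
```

obj = -26; result = True

True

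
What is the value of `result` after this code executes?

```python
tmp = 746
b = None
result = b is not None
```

tmp = 746; b = None; result = False

False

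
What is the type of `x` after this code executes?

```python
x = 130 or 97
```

'or' returns first truthy value (int)

int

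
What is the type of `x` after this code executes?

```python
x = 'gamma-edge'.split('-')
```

str.split() returns list

list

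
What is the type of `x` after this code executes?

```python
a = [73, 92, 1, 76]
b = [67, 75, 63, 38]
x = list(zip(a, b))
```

list(zip()) returns a list of tuples

list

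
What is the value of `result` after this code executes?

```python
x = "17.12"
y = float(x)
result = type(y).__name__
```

x is str; y is float; result = 'float'

'float'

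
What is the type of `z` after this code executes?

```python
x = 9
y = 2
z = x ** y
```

positive int ** positive int = int

int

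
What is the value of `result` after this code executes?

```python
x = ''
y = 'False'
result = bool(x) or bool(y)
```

x = ''; y = 'False'; result = True

True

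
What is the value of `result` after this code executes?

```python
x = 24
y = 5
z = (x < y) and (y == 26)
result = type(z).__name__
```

x is int; y is int; z is bool; result = 'bool'

'bool'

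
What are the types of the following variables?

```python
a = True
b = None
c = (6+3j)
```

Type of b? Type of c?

b is assigned None, whose type is NoneType; c is assigned (6+3j), an int plus an imaginary literal (j suffix), which evaluates to complex

NoneType, complex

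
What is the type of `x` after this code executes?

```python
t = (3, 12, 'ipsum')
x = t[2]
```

Index 2 of tuple is a str literal

str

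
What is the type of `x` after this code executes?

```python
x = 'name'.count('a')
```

str.count() returns int

int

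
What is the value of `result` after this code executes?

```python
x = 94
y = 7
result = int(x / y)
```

x = 94; y = 7; result = 13

13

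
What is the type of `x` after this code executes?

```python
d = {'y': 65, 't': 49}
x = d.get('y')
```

dict.get() returns value type when found

int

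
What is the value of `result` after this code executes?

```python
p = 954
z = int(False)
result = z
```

p = 954; z = 0; result = 0

0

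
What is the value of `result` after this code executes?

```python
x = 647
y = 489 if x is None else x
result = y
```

x = 647; y = 647; result = 647

647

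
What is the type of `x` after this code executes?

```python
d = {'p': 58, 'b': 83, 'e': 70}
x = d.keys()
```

.keys() returns dict_keys view

dict_keys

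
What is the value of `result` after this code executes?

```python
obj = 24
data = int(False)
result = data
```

obj = 24; data = 0; result = 0

0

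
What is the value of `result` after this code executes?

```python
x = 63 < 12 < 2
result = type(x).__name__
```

x is bool; result = 'bool'

'bool'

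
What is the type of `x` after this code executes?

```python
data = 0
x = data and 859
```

'and' returns first falsy value (0 is int)

int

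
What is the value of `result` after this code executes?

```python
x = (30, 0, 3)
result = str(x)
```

x = (30, 0, 3); result = '(30, 0, 3)'

'(30, 0, 3)'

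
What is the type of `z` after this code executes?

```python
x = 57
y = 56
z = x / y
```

int / int = float

float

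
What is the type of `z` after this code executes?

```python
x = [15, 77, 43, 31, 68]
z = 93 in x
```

'in' operator returns bool

bool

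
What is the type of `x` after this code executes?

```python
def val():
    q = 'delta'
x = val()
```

Function without return returns None

NoneType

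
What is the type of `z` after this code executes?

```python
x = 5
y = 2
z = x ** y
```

positive int ** positive int = int

int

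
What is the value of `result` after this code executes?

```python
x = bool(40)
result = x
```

x = True; result = True

True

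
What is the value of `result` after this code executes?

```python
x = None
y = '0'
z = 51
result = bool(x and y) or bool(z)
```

x = None; y = '0'; z = 51; result = True

True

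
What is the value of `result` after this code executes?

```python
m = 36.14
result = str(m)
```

m = 36.14; result = '36.14'

'36.14'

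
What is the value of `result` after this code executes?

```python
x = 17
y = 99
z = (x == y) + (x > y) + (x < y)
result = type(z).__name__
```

x is int; y is int; z is int; result = 'int'

'int'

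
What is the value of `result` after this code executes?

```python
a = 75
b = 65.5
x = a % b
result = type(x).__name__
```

a is int; b is float; x is float; result = 'float'

'float'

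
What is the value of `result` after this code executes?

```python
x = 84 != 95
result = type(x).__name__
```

x is bool; result = 'bool'

'bool'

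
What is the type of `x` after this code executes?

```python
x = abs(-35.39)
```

abs() of float returns float

float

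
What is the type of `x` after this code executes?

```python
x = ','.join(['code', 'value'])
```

str.join() returns str

str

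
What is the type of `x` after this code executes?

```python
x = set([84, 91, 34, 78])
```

set() constructor returns set

set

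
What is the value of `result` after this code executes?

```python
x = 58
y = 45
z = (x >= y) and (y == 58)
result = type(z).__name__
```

x is int; y is int; z is bool; result = 'bool'

'bool'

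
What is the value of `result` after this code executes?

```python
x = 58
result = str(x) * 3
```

x = 58; result = '585858'

'585858'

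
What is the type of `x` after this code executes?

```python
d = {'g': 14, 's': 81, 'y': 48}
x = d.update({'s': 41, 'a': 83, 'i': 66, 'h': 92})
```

dict.update() returns None

NoneType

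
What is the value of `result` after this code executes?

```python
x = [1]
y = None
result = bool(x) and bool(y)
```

x = [1]; y = None; result = False

False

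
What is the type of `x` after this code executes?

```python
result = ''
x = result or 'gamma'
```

'or' returns first truthy value (str)

str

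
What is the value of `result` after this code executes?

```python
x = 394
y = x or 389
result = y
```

x = 394; y = 394; result = 394

394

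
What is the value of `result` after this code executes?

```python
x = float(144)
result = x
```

x = 144.0; result = 144.0

144.0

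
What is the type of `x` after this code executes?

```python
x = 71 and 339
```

'and' with truthy values returns last operand (int)

int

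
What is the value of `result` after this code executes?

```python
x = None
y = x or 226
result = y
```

x = None; y = 226; result = 226

226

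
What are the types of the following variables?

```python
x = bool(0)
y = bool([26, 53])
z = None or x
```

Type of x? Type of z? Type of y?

bool() returns bool; None or bool returns the bool; bool() returns bool

bool, bool, bool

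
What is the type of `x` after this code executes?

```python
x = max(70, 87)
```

max() of ints returns int

int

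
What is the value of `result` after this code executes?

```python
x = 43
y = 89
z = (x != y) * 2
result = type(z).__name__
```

x is int; y is int; z is int; result = 'int'

'int'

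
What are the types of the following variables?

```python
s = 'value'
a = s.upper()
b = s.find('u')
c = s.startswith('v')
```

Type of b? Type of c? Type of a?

find() returns int; startswith() returns bool; upper() returns str

int, bool, str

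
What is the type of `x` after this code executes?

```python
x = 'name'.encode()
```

str.encode() returns bytes

bytes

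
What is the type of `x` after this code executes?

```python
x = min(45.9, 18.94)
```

min() of floats returns float

float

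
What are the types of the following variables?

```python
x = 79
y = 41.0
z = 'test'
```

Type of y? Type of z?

y is assigned a number with a decimal point, so it is a float; z is assigned a quoted string literal, so it is a str

float, str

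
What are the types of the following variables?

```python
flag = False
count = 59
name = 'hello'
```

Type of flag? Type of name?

flag is assigned the constant False, which has type bool; name is assigned a quoted string literal, so it is a str

bool, str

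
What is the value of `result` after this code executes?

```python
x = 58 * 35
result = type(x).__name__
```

x is int; result = 'int'

'int'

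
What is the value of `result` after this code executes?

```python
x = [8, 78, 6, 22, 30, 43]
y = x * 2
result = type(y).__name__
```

x is list; y is list; result = 'list'

'list'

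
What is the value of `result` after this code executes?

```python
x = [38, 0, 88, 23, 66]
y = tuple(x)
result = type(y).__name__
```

x is list; y is tuple; result = 'tuple'

'tuple'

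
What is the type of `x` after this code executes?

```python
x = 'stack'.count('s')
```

str.count() returns int

int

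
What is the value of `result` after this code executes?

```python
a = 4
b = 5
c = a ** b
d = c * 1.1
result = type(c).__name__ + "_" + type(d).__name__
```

a is int; b is int; c is int; d is float; result = 'int_float'

'int_float'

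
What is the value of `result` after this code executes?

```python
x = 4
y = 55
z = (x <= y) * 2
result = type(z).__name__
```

x is int; y is int; z is int; result = 'int'

'int'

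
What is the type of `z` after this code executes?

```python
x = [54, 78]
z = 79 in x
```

'in' operator returns bool

bool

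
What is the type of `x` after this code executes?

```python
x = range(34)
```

range() returns a range object

range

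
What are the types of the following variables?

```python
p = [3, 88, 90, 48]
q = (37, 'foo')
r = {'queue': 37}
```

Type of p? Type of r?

p is assigned a list literal (square brackets); r is assigned a dict literal ({key: value})

list, dict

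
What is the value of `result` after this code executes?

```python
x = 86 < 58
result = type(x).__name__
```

x is bool; result = 'bool'

'bool'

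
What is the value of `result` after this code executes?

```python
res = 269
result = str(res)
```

res = 269; result = '269'

'269'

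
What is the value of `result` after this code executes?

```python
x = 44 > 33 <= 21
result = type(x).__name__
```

x is bool; result = 'bool'

'bool'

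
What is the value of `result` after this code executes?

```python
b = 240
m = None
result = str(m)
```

b = 240; m = None; result = 'None'

'None'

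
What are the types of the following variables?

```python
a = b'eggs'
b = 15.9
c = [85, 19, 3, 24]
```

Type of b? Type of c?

b is assigned a number with a decimal point, so it is a float; c is assigned a list literal (square brackets)

float, list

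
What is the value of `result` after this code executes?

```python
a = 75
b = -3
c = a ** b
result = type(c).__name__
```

a is int; b is int; c is float; result = 'float'

'float'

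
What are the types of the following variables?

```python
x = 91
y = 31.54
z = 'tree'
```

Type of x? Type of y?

x is assigned a bare integer (no decimal point), so it is an int; y is assigned a number with a decimal point, so it is a float

int, float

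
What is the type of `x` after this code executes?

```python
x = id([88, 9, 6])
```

id() returns int

int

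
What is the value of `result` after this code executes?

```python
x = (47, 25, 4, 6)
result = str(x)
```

x = (47, 25, 4, 6); result = '(47, 25, 4, 6)'

'(47, 25, 4, 6)'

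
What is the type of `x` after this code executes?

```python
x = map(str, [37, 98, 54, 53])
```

map() returns a map object

map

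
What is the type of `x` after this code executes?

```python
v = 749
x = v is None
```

'is' comparison returns bool

bool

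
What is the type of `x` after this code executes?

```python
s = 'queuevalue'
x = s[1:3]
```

Slicing a str returns str

str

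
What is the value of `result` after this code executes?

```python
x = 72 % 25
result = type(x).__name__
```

x is int; result = 'int'

'int'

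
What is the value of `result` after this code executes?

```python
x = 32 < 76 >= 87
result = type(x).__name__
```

x is bool; result = 'bool'

'bool'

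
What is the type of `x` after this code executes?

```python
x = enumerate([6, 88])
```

enumerate() returns an enumerate object

enumerate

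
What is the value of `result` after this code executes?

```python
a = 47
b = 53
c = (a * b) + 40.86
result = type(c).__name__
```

a is int; b is int; c is float; result = 'float'

'float'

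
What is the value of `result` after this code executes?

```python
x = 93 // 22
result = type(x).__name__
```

x is int; result = 'int'

'int'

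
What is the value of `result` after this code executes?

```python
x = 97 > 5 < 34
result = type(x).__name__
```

x is bool; result = 'bool'

'bool'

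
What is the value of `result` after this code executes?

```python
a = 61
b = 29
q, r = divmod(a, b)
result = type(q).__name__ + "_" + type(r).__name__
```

a is int; b is int; q is int; r is int; result = 'int_int'

'int_int'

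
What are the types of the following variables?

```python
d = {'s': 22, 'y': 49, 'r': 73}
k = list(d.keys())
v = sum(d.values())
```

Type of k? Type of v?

list() converts to list; sum of ints is int

list, int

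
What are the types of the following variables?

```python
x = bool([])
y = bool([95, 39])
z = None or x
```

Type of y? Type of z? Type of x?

bool() returns bool; None or bool returns the bool; bool() returns bool

bool, bool, bool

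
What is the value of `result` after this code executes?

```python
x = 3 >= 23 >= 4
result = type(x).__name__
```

x is bool; result = 'bool'

'bool'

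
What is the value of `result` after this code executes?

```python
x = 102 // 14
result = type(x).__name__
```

x is int; result = 'int'

'int'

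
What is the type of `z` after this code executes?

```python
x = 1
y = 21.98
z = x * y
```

int * float = float

float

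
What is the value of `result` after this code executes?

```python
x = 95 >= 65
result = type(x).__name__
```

x is bool; result = 'bool'

'bool'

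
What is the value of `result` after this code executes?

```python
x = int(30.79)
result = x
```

x = 30; result = 30

30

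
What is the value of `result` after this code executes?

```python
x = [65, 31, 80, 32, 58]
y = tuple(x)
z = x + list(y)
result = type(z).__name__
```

x is list; y is tuple; z is list; result = 'list'

'list'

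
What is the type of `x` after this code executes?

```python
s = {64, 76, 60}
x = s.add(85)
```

set.add() returns None (mutates in place)

NoneType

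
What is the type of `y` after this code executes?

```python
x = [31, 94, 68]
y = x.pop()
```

list.pop() returns the popped element

int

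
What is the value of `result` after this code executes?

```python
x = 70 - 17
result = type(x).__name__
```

x is int; result = 'int'

'int'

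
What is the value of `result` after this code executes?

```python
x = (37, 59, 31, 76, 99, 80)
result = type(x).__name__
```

x is tuple; result = 'tuple'

'tuple'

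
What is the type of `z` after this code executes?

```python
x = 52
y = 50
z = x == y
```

Equality comparison returns bool

bool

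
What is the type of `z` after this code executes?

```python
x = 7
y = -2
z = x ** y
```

int ** negative = float

float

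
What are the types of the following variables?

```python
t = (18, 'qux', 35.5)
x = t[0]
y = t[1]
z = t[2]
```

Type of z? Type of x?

tuple[2] is float; tuple[0] is int

float, int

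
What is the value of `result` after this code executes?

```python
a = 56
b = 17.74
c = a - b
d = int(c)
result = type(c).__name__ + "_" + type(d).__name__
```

a is int; b is float; c is float; d is int; result = 'float_int'

'float_int'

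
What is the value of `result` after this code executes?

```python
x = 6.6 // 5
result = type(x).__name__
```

x is float; result = 'float'

'float'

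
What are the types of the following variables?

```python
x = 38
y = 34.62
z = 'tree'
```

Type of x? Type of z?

x is assigned a bare integer (no decimal point), so it is an int; z is assigned a quoted string literal, so it is a str

int, str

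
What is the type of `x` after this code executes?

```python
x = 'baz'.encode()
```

str.encode() returns bytes

bytes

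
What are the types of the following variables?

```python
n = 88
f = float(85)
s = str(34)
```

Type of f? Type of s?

f is assigned the result of calling float(), which returns a float; s is assigned the result of calling str(), which returns a str

float, str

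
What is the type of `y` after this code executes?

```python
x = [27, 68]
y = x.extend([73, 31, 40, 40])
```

list.extend() returns None

NoneType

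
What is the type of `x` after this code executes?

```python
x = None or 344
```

'or' with None returns the other truthy value

int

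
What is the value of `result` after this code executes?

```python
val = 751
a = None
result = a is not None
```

val = 751; a = None; result = False

False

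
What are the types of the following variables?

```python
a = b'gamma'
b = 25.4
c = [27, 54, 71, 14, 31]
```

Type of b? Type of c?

b is assigned a number with a decimal point, so it is a float; c is assigned a list literal (square brackets)

float, list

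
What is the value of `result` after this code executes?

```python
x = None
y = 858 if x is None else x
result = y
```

x = None; y = 858; result = 858

858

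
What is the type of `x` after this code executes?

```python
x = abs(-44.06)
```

abs() of float returns float

float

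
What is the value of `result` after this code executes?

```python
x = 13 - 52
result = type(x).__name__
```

x is int; result = 'int'

'int'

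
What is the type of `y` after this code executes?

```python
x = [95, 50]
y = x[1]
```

Indexing list[int] returns int

int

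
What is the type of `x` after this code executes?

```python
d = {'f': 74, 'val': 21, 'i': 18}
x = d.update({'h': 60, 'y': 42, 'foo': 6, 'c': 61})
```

dict.update() returns None

NoneType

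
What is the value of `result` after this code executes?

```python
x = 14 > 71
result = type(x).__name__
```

x is bool; result = 'bool'

'bool'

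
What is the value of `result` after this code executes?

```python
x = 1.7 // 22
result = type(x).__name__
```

x is float; result = 'float'

'float'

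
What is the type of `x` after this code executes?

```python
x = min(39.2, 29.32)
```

min() of floats returns float

float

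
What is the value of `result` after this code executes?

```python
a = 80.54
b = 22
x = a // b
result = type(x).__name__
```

a is float; b is int; x is float; result = 'float'

'float'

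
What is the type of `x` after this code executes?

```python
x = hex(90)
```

hex() returns str representation

str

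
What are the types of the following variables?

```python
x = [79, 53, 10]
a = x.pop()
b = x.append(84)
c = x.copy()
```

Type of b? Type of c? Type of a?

append() returns None; copy() returns list; pop() returns element

NoneType, list, int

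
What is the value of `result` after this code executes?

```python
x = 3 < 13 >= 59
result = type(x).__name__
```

x is bool; result = 'bool'

'bool'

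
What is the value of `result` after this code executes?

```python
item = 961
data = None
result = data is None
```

item = 961; data = None; result = True

True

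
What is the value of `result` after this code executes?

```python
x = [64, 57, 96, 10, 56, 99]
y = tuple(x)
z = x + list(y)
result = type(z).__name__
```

x is list; y is tuple; z is list; result = 'list'

'list'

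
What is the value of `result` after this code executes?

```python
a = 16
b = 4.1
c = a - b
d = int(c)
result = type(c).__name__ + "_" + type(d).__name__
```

a is int; b is float; c is float; d is int; result = 'float_int'

'float_int'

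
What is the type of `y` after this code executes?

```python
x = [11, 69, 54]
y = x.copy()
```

list.copy() returns list

list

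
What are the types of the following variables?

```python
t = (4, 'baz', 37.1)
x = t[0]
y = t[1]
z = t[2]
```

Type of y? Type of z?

tuple[1] is str; tuple[2] is float

str, float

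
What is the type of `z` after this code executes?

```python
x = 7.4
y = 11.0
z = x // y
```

float // float = float

float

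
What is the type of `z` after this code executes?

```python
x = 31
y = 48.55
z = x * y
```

int * float = float

float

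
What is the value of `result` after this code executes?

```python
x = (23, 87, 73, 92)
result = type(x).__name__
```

x is tuple; result = 'tuple'

'tuple'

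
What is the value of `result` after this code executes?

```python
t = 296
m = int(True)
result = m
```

t = 296; m = 1; result = 1

1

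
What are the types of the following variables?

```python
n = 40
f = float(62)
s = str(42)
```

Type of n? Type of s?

n is assigned a bare integer (no decimal point), so it is an int; s is assigned the result of calling str(), which returns a str

int, str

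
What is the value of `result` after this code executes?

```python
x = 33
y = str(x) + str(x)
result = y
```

x = 33; y = '3333'; result = '3333'

'3333'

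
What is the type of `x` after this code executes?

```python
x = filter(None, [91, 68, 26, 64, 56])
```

filter() returns a filter object

filter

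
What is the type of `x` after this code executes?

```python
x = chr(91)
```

chr() returns str (single char)

str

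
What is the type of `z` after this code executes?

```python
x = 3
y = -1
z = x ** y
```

int ** negative = float

float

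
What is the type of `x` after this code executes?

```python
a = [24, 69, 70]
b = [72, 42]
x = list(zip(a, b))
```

list(zip()) returns a list of tuples

list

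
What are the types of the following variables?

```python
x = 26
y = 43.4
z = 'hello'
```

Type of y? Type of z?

y is assigned a number with a decimal point, so it is a float; z is assigned a quoted string literal, so it is a str

float, str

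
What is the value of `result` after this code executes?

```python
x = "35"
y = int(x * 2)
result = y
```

x = '35'; y = 3535; result = 3535

3535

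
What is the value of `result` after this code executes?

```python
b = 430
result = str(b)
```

b = 430; result = '430'

'430'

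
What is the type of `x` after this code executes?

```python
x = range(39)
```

range() returns a range object

range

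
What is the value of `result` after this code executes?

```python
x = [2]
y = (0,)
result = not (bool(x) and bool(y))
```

x = [2]; y = (0,); result = False

False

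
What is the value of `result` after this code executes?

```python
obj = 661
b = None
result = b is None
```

obj = 661; b = None; result = True

True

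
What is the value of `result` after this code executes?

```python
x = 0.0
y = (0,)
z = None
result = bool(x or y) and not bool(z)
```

x = 0.0; y = (0,); z = None; result = True

True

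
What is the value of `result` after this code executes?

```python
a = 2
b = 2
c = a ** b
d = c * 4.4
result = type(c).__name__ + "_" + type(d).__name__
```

a is int; b is int; c is int; d is float; result = 'int_float'

'int_float'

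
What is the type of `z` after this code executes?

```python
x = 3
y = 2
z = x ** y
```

positive int ** positive int = int

int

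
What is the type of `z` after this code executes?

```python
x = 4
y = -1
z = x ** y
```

int ** negative = float

float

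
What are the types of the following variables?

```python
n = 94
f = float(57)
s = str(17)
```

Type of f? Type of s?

f is assigned the result of calling float(), which returns a float; s is assigned the result of calling str(), which returns a str

float, str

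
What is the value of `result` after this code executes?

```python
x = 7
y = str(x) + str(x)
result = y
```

x = 7; y = '77'; result = '77'

'77'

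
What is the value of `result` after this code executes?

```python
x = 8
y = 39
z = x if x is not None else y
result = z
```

x = 8; y = 39; z = 8; result = 8

8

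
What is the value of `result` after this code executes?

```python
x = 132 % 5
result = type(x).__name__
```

x is int; result = 'int'

'int'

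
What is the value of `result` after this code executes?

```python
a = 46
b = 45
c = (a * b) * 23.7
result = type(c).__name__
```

a is int; b is int; c is float; result = 'float'

'float'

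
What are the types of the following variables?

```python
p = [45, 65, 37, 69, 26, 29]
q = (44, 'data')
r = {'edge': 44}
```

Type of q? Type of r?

q is assigned a tuple (parenthesized, comma-separated values); r is assigned a dict literal ({key: value})

tuple, dict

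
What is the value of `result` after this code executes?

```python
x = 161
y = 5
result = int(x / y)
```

x = 161; y = 5; result = 32

32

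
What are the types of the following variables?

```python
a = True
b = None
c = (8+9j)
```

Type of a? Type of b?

a is assigned the constant True, which has type bool; b is assigned None, whose type is NoneType

bool, NoneType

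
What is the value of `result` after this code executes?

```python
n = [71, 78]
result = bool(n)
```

n = [71, 78]; result = True

True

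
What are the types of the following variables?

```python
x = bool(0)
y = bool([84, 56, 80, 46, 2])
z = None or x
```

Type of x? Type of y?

bool() returns bool; bool() returns bool

bool, bool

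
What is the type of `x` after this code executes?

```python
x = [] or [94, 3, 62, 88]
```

'or' returns first truthy value (list)

list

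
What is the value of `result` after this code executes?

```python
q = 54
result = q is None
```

q = 54; result = False

False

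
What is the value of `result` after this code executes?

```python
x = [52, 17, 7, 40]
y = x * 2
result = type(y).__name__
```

x is list; y is list; result = 'list'

'list'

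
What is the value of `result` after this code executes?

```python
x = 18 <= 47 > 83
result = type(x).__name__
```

x is bool; result = 'bool'

'bool'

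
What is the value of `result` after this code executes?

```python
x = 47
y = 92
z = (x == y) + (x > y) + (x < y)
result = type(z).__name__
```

x is int; y is int; z is int; result = 'int'

'int'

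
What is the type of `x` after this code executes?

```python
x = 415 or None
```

'or' returns first truthy value

int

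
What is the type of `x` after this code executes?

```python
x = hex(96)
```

hex() returns str representation

str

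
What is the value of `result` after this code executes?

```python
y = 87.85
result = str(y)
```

y = 87.85; result = '87.85'

'87.85'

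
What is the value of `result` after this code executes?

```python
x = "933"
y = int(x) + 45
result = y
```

x = '933'; y = 978; result = 978

978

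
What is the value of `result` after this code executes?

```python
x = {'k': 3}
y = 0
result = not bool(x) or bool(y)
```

x = {'k': 3}; y = 0; result = False

False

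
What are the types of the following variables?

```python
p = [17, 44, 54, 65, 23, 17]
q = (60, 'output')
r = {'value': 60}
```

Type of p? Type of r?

p is assigned a list literal (square brackets); r is assigned a dict literal ({key: value})

list, dict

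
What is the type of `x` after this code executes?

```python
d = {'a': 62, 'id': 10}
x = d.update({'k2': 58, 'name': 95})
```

dict.update() returns None

NoneType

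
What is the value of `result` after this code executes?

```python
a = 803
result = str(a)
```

a = 803; result = '803'

'803'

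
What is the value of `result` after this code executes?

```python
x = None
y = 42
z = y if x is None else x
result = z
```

x = None; y = 42; z = 42; result = 42

42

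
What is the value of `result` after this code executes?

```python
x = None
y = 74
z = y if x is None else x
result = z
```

x = None; y = 74; z = 74; result = 74

74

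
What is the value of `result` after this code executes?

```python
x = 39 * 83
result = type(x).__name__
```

x is int; result = 'int'

'int'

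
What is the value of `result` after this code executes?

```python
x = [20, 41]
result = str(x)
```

x = [20, 41]; result = '[20, 41]'

'[20, 41]'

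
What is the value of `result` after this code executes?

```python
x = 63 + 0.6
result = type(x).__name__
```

x is float; result = 'float'

'float'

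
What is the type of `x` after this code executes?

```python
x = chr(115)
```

chr() returns str (single char)

str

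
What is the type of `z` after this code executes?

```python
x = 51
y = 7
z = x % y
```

int % int = int

int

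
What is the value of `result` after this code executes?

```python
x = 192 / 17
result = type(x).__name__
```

x is float; result = 'float'

'float'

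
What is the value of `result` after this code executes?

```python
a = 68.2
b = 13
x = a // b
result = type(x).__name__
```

a is float; b is int; x is float; result = 'float'

'float'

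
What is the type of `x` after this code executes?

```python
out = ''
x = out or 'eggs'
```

'or' returns first truthy value (str)

str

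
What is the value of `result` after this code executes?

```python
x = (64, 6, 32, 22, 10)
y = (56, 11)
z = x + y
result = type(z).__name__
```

x is tuple; y is tuple; z is tuple; result = 'tuple'

'tuple'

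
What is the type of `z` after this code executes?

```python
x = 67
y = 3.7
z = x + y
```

int + float = float

float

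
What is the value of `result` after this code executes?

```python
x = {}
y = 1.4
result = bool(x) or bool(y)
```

x = {}; y = 1.4; result = True

True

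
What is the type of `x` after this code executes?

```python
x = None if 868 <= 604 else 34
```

868 <= 604 is False, so the else branch is taken

int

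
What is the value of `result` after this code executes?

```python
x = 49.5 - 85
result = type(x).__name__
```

x is float; result = 'float'

'float'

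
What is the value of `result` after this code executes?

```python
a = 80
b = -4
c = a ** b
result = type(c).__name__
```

a is int; b is int; c is float; result = 'float'

'float'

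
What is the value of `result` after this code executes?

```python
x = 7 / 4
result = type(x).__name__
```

x is float; result = 'float'

'float'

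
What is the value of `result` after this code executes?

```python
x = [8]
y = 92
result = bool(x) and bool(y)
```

x = [8]; y = 92; result = True

True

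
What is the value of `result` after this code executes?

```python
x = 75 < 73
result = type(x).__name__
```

x is bool; result = 'bool'

'bool'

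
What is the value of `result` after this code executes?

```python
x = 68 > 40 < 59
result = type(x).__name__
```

x is bool; result = 'bool'

'bool'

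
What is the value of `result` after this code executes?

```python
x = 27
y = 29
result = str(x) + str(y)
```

x = 27; y = 29; result = '2729'

'2729'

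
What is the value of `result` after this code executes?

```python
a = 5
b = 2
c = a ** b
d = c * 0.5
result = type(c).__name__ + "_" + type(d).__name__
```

a is int; b is int; c is int; d is float; result = 'int_float'

'int_float'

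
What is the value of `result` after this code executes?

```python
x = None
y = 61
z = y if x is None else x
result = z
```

x = None; y = 61; z = 61; result = 61

61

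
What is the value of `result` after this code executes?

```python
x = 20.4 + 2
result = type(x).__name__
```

x is float; result = 'float'

'float'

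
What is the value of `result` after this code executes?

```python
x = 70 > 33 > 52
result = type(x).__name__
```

x is bool; result = 'bool'

'bool'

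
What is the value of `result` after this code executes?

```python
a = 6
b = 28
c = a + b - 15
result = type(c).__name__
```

a is int; b is int; c is int; result = 'int'

'int'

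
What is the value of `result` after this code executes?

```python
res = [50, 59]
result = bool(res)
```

res = [50, 59]; result = True

True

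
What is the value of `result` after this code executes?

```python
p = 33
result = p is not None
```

p = 33; result = True

True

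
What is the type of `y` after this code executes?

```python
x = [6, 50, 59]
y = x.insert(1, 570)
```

list.insert() returns None

NoneType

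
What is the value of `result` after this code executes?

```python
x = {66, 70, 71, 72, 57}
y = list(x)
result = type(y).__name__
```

x is set; y is list; result = 'list'

'list'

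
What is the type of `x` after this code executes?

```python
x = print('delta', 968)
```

print() returns None

NoneType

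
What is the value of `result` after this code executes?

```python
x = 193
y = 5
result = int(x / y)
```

x = 193; y = 5; result = 38

38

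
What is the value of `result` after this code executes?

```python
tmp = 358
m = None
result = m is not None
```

tmp = 358; m = None; result = False

False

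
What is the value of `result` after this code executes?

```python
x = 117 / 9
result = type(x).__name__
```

x is float; result = 'float'

'float'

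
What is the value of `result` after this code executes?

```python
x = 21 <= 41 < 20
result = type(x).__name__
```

x is bool; result = 'bool'

'bool'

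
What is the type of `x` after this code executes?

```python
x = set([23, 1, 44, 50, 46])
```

set() constructor returns set

set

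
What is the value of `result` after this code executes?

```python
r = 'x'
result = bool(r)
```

r = 'x'; result = True

True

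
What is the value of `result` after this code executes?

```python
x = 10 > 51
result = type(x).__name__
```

x is bool; result = 'bool'

'bool'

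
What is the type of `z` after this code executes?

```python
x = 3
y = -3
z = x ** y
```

int ** negative = float

float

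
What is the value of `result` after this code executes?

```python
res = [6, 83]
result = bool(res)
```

res = [6, 83]; result = True

True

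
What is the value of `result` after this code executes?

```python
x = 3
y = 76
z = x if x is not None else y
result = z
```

x = 3; y = 76; z = 3; result = 3

3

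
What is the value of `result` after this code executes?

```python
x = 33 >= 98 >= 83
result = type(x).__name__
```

x is bool; result = 'bool'

'bool'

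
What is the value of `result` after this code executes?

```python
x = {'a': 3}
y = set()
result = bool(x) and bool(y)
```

x = {'a': 3}; y = set(); result = False

False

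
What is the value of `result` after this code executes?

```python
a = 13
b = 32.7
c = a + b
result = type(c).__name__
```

a is int; b is float; c is float; result = 'float'

'float'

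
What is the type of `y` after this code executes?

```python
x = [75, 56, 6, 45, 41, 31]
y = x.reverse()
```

list.reverse() returns None

NoneType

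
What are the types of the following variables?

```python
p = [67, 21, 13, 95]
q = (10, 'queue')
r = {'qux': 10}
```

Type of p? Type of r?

p is assigned a list literal (square brackets); r is assigned a dict literal ({key: value})

list, dict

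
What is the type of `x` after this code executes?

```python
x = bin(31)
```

bin() returns str representation

str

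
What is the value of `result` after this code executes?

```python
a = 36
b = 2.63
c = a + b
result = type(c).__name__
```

a is int; b is float; c is float; result = 'float'

'float'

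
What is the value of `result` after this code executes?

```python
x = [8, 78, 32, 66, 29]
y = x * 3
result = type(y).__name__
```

x is list; y is list; result = 'list'

'list'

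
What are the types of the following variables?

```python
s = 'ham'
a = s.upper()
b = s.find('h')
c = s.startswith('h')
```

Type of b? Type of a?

find() returns int; upper() returns str

int, str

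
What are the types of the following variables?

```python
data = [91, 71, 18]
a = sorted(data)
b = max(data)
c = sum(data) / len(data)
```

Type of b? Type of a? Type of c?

max of ints returns int; sorted() returns list; int / int = float

int, list, float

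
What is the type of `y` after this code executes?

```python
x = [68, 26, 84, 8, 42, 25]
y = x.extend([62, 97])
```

list.extend() returns None

NoneType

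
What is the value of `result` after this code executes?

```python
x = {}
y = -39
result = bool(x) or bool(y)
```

x = {}; y = -39; result = True

True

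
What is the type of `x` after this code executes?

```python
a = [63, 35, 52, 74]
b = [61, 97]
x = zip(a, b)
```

zip() returns a zip object

zip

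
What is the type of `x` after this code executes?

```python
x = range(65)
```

range() returns a range object

range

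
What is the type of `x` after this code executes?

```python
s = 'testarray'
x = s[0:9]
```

Slicing a str returns str

str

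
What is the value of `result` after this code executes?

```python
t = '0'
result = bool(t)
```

t = '0'; result = True

True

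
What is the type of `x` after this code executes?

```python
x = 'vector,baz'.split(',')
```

str.split() returns list

list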